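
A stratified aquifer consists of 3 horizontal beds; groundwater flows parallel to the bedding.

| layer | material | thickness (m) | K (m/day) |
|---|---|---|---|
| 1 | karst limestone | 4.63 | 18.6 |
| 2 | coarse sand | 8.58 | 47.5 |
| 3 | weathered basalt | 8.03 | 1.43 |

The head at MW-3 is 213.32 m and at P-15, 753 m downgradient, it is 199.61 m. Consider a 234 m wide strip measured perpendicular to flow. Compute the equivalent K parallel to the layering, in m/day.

Flow is parallel to layering, so each bed carries its own Darcy discharge and the transmissivities add.
Σ(K_i·b_i) = 18.6×4.63 + 47.5×8.58 + 1.43×8.03 = 505.2 m²/day.
Total thickness b = 21.24 m, so K_eq = Σ(K_i·b_i)/b = 23.78 m/day.

23.8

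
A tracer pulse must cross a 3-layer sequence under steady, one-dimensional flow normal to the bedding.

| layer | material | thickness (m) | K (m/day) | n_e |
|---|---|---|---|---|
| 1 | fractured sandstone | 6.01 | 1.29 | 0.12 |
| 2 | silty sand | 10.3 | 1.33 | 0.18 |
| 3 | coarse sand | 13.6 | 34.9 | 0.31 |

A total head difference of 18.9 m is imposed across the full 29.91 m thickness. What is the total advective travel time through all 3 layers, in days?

With flow normal to the layers, continuity requires the same specific discharge q through every layer.
Σ(b_i/K_i) = 6.01/1.29 + 10.3/1.33 + 13.6/34.9 = 12.79 d.
q = Δh / Σ(b_i/K_i) = 18.9 / 12.79 = 1.477 m/day.
In each layer the seepage velocity is v_i = q/n_i, so the layer transit time is t_i = b_i·n_i / q:
  layer 1 (fractured sandstone): t_1 = 6.01 × 0.12 / 1.477 = 0.4882 d
  layer 2 (silty sand): t_2 = 10.3 × 0.18 / 1.477 = 1.255 d
  layer 3 (coarse sand): t_3 = 13.6 × 0.31 / 1.477 = 2.854 d
Total t = Σ t_i = 4.597 days.

4.60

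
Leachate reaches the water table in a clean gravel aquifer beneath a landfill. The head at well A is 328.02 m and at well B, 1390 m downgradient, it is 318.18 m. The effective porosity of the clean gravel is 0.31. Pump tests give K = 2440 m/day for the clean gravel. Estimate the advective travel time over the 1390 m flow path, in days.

24.9

Hydraulic gradient i = (328.02 − 318.18) / 1390 = 9.84 / 1390 = 0.007079.
Darcy flux q = K · i = 2440 × 0.007079 = 17.27 m/day.
Seepage velocity v = q / n_e = 17.27 / 0.31 = 55.72 m/day.
Travel time t = L / v = 1390 / 55.72 = 24.95 days.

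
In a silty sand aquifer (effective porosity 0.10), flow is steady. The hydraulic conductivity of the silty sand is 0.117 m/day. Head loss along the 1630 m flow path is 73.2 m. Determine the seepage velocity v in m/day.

Hydraulic gradient i = Δh / L = 73.2 / 1630 = 0.04491.
Darcy flux q = K · i = 0.1170 × 0.04491 = 0.005254 m/day.
Seepage velocity v = q / n_e = 0.005254 / 0.10 = 0.05254 m/day.

0.0525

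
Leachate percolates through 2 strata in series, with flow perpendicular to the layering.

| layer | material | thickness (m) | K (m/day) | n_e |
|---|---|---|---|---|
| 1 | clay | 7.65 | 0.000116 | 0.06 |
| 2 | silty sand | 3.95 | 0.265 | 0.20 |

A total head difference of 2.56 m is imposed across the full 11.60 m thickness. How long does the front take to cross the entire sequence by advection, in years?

88.1

With flow normal to the layers, continuity requires the same specific discharge q through every layer.
Σ(b_i/K_i) = 7.65/0.000116 + 3.95/0.265 = 65963 d.
q = Δh / Σ(b_i/K_i) = 2.56 / 65963 = 3.881e-05 m/day.
In each layer the seepage velocity is v_i = q/n_i, so the layer transit time is t_i = b_i·n_i / q:
  layer 1 (clay): t_1 = 7.65 × 0.06 / 3.881e-05 = 11827 d
  layer 2 (silty sand): t_2 = 3.95 × 0.20 / 3.881e-05 = 20356 d
Total t = Σ t_i = 32183 days = 88.11 years.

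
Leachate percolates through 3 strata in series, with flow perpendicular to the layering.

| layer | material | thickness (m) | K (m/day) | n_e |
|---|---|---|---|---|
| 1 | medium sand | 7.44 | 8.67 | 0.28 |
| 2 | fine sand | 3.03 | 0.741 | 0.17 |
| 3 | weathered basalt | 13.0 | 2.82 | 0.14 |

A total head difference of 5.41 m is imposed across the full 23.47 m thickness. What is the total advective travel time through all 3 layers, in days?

7.81

With flow normal to the layers, continuity requires the same specific discharge q through every layer.
Σ(b_i/K_i) = 7.44/8.67 + 3.03/0.741 + 13.0/2.82 = 9.557 d.
q = Δh / Σ(b_i/K_i) = 5.41 / 9.557 = 0.5661 m/day.
In each layer the seepage velocity is v_i = q/n_i, so the layer transit time is t_i = b_i·n_i / q:
  layer 1 (medium sand): t_1 = 7.44 × 0.28 / 0.5661 = 3.680 d
  layer 2 (fine sand): t_2 = 3.03 × 0.17 / 0.5661 = 0.9100 d
  layer 3 (weathered basalt): t_3 = 13.0 × 0.14 / 0.5661 = 3.215 d
Total t = Σ t_i = 7.805 days.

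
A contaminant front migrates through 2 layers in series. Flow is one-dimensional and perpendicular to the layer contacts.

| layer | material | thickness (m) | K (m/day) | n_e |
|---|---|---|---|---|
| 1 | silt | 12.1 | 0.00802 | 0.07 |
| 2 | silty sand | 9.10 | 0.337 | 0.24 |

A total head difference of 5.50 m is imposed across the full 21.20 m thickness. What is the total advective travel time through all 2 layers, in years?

With flow normal to the layers, continuity requires the same specific discharge q through every layer.
Σ(b_i/K_i) = 12.1/0.00802 + 9.10/0.337 = 1536 d.
q = Δh / Σ(b_i/K_i) = 5.50 / 1536 = 0.003581 m/day.
In each layer the seepage velocity is v_i = q/n_i, so the layer transit time is t_i = b_i·n_i / q:
  layer 1 (silt): t_1 = 12.1 × 0.07 / 0.003581 = 236.5 d
  layer 2 (silty sand): t_2 = 9.10 × 0.24 / 0.003581 = 609.8 d
Total t = Σ t_i = 846.3 days = 2.317 years.

2.32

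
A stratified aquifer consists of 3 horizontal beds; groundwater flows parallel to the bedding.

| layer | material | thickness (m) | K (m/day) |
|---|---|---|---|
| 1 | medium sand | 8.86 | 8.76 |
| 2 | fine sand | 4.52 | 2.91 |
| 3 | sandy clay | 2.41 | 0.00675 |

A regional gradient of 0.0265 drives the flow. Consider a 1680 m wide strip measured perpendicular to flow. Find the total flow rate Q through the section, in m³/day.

4040

Flow is parallel to layering, so each bed carries its own Darcy discharge and the transmissivities add.
Σ(K_i·b_i) = 8.76×8.86 + 2.91×4.52 + 0.00675×2.41 = 90.78 m²/day.
Hydraulic gradient i = 0.0265.
Q = Σ(K_i·b_i) · W · i = 90.78 × 1680 × 0.02650 = 4042 m³/day.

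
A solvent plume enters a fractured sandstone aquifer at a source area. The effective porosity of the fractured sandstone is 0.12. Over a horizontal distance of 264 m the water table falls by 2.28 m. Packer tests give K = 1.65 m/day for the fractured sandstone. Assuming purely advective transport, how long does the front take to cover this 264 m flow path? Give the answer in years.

Hydraulic gradient i = Δh / L = 2.28 / 264 = 0.008636.
Darcy flux q = K · i = 1.650 × 0.008636 = 0.01425 m/day.
Seepage velocity v = q / n_e = 0.01425 / 0.12 = 0.1187 m/day.
Travel time t = L / v = 264 / 0.1187 = 2223 days = 6.087 years.

6.09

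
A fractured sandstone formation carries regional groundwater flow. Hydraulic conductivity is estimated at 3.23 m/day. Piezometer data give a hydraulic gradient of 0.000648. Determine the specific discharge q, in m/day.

0.00209

Hydraulic gradient i = 0.000648.
Specific discharge q = K · i = 3.230 × 0.0006480 = 0.002093 m/day.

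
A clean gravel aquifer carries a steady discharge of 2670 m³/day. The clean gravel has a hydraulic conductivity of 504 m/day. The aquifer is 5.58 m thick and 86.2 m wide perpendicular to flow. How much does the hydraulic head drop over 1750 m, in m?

Cross-sectional area A = 86.2 × 5.58 = 481.0 m².
From Q = K·A·i, i = Q / (K·A) = 2670 / (504.0 × 481.0) = 0.01101.
Head loss Δh = i · L = 0.01101 × 1750 = 19.27 m.

19.3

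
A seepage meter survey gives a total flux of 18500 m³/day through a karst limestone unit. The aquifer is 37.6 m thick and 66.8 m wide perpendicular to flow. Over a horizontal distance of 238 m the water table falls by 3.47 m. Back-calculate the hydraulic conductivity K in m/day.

505

Cross-sectional area A = 66.8 × 37.6 = 2512 m².
Hydraulic gradient i = Δh / L = 3.47 / 238 = 0.01458.
From Q = K·A·i, K = Q / (A·i) = 18500 / (2512 × 0.01458) = 505.2 m/day.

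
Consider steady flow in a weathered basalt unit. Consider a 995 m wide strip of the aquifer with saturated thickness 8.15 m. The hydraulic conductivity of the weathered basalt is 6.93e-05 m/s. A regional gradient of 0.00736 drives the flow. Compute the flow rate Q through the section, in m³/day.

Convert K: 6.93e-05 m/s × 86400 = 5.988 m/day.
Cross-sectional area A = 995 × 8.15 = 8109 m².
Hydraulic gradient i = 0.00736.
Darcy's law: Q = K · A · i = 5.988 × 8109 × 0.007360 = 357.4 m³/day.

357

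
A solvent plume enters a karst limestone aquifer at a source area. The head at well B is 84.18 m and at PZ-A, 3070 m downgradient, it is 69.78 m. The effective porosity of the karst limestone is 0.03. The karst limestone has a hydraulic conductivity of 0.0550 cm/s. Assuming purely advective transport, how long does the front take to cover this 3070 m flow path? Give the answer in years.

1.13

Convert K: 0.0550 cm/s × 864 = 47.52 m/day.
Hydraulic gradient i = (84.18 − 69.78) / 3070 = 14.4 / 3070 = 0.004691.
Darcy flux q = K · i = 47.52 × 0.004691 = 0.2229 m/day.
Seepage velocity v = q / n_e = 0.2229 / 0.03 = 7.430 m/day.
Travel time t = L / v = 3070 / 7.430 = 413.2 days = 1.131 years.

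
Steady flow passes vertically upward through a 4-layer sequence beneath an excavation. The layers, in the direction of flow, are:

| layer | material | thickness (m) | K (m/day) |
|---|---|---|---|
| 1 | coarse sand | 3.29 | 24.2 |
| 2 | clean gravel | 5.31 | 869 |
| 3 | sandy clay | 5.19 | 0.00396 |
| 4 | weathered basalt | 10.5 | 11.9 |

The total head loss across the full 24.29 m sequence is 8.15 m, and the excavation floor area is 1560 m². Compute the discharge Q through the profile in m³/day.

9.69

Flow is perpendicular to layering, so the layers act in series and the equivalent K is the thickness-weighted harmonic mean.
Total thickness L = 3.29 + 5.31 + 5.19 + 10.5 = 24.29 m.
Σ(b_i/K_i) = 3.29/24.2 + 5.31/869 + 5.19/0.00396 + 10.5/11.9 = 1312 d.
K_eq = L / Σ(b_i/K_i) = 24.29 / 1312 = 0.01852 m/day.
Q = K_eq · A · (Δh/L) = 0.01852 × 1560 × (8.15/24.29) = 9.693 m³/day.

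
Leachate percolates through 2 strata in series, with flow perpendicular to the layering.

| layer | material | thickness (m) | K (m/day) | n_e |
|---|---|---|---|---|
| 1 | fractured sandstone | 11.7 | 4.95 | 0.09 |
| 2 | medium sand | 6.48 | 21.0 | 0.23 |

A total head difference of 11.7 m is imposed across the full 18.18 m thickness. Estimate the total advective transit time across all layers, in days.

With flow normal to the layers, continuity requires the same specific discharge q through every layer.
Σ(b_i/K_i) = 11.7/4.95 + 6.48/21.0 = 2.672 d.
q = Δh / Σ(b_i/K_i) = 11.7 / 2.672 = 4.378 m/day.
In each layer the seepage velocity is v_i = q/n_i, so the layer transit time is t_i = b_i·n_i / q:
  layer 1 (fractured sandstone): t_1 = 11.7 × 0.09 / 4.378 = 0.2405 d
  layer 2 (medium sand): t_2 = 6.48 × 0.23 / 4.378 = 0.3404 d
Total t = Σ t_i = 0.5809 days.

0.581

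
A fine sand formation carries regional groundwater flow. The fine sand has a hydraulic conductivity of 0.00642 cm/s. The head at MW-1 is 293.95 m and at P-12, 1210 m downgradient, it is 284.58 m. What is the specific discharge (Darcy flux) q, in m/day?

0.0430

Convert K: 0.00642 cm/s × 864 = 5.547 m/day.
Hydraulic gradient i = (293.95 − 284.58) / 1210 = 9.37 / 1210 = 0.007744.
Specific discharge q = K · i = 5.547 × 0.007744 = 0.04295 m/day.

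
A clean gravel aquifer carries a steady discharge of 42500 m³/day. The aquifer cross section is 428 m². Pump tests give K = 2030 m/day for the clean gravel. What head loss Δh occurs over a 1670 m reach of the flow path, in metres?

81.7

From Q = K·A·i, i = Q / (K·A) = 42500 / (2030 × 428.0) = 0.04892.
Head loss Δh = i · L = 0.04892 × 1670 = 81.69 m.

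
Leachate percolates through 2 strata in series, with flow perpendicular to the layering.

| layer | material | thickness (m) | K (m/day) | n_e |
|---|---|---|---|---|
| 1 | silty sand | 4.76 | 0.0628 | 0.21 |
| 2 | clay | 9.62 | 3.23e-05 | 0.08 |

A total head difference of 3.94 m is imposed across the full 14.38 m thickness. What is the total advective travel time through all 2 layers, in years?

366

With flow normal to the layers, continuity requires the same specific discharge q through every layer.
Σ(b_i/K_i) = 4.76/0.0628 + 9.62/3.23e-05 = 2.979e+05 d.
q = Δh / Σ(b_i/K_i) = 3.94 / 2.979e+05 = 1.323e-05 m/day.
In each layer the seepage velocity is v_i = q/n_i, so the layer transit time is t_i = b_i·n_i / q:
  layer 1 (silty sand): t_1 = 4.76 × 0.21 / 1.323e-05 = 75581 d
  layer 2 (clay): t_2 = 9.62 × 0.08 / 1.323e-05 = 58190 d
Total t = Σ t_i = 1.338e+05 days = 366.2 years.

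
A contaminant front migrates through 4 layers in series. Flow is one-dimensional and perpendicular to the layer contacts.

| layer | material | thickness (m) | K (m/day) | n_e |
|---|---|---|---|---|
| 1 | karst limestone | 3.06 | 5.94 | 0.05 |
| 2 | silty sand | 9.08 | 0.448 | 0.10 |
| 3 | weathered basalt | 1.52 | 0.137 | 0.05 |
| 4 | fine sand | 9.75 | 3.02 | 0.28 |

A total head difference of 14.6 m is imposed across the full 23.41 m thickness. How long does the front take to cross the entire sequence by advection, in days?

9.30

With flow normal to the layers, continuity requires the same specific discharge q through every layer.
Σ(b_i/K_i) = 3.06/5.94 + 9.08/0.448 + 1.52/0.137 + 9.75/3.02 = 35.11 d.
q = Δh / Σ(b_i/K_i) = 14.6 / 35.11 = 0.4159 m/day.
In each layer the seepage velocity is v_i = q/n_i, so the layer transit time is t_i = b_i·n_i / q:
  layer 1 (karst limestone): t_1 = 3.06 × 0.05 / 0.4159 = 0.3679 d
  layer 2 (silty sand): t_2 = 9.08 × 0.10 / 0.4159 = 2.183 d
  layer 3 (weathered basalt): t_3 = 1.52 × 0.05 / 0.4159 = 0.1827 d
  layer 4 (fine sand): t_4 = 9.75 × 0.28 / 0.4159 = 6.564 d
Total t = Σ t_i = 9.298 days.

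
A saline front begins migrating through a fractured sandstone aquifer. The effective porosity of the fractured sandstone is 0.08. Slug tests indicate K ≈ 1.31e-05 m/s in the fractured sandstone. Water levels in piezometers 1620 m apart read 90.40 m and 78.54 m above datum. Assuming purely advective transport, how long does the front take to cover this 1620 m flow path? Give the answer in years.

Convert K: 1.31e-05 m/s × 86400 = 1.132 m/day.
Hydraulic gradient i = (90.40 − 78.54) / 1620 = 11.86 / 1620 = 0.007321.
Darcy flux q = K · i = 1.132 × 0.007321 = 0.008286 m/day.
Seepage velocity v = q / n_e = 0.008286 / 0.08 = 0.1036 m/day.
Travel time t = L / v = 1620 / 0.1036 = 15640 days = 42.82 years.

42.8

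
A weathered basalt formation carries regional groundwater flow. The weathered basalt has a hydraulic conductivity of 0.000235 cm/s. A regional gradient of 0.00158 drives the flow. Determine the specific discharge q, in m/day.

Convert K: 0.000235 cm/s × 864 = 0.2030 m/day.
Hydraulic gradient i = 0.00158.
Specific discharge q = K · i = 0.2030 × 0.001580 = 0.0003208 m/day.

0.000321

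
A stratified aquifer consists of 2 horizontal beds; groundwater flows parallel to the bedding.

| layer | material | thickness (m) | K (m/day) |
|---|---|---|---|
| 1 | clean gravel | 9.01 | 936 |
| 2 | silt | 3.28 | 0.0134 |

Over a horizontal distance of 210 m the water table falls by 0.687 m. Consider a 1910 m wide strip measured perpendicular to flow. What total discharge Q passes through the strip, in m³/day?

52700

Flow is parallel to layering, so each bed carries its own Darcy discharge and the transmissivities add.
Σ(K_i·b_i) = 936×9.01 + 0.0134×3.28 = 8433 m²/day.
Hydraulic gradient i = Δh / L = 0.687 / 210 = 0.003271.
Q = Σ(K_i·b_i) · W · i = 8433 × 1910 × 0.003271 = 52696 m³/day.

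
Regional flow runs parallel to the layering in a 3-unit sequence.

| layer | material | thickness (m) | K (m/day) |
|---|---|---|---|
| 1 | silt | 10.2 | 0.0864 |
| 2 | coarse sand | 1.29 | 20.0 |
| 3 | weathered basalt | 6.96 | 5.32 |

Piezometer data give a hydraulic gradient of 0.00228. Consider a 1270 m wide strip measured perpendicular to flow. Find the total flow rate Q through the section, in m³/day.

Flow is parallel to layering, so each bed carries its own Darcy discharge and the transmissivities add.
Σ(K_i·b_i) = 0.0864×10.2 + 20.0×1.29 + 5.32×6.96 = 63.71 m²/day.
Hydraulic gradient i = 0.00228.
Q = Σ(K_i·b_i) · W · i = 63.71 × 1270 × 0.002280 = 184.5 m³/day.

184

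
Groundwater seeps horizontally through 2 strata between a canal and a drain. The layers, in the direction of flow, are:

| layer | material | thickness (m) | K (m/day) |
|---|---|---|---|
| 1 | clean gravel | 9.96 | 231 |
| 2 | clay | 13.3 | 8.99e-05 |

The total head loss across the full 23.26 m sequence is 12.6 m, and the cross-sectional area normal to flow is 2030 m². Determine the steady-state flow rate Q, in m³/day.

0.173

Flow is perpendicular to layering, so the layers act in series and the equivalent K is the thickness-weighted harmonic mean.
Total thickness L = 9.96 + 13.3 = 23.26 m.
Σ(b_i/K_i) = 9.96/231 + 13.3/8.99e-05 = 1.479e+05 d.
K_eq = L / Σ(b_i/K_i) = 23.26 / 1.479e+05 = 0.0001572 m/day.
Q = K_eq · A · (Δh/L) = 0.0001572 × 2030 × (12.6/23.26) = 0.1729 m³/day.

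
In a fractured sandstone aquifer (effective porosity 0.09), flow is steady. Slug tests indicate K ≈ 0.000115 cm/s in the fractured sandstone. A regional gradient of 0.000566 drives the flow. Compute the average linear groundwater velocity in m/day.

0.000625

Convert K: 0.000115 cm/s × 864 = 0.09936 m/day.
Hydraulic gradient i = 0.000566.
Darcy flux q = K · i = 0.09936 × 0.0005660 = 5.624e-05 m/day.
Seepage velocity v = q / n_e = 5.624e-05 / 0.09 = 0.0006249 m/day.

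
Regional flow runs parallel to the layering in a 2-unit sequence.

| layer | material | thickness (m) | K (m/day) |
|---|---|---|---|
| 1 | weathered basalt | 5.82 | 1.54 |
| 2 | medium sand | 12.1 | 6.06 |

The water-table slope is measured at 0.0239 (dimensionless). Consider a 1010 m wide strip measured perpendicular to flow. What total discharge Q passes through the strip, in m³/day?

Flow is parallel to layering, so each bed carries its own Darcy discharge and the transmissivities add.
Σ(K_i·b_i) = 1.54×5.82 + 6.06×12.1 = 82.29 m²/day.
Hydraulic gradient i = 0.0239.
Q = Σ(K_i·b_i) · W · i = 82.29 × 1010 × 0.02390 = 1986 m³/day.

1990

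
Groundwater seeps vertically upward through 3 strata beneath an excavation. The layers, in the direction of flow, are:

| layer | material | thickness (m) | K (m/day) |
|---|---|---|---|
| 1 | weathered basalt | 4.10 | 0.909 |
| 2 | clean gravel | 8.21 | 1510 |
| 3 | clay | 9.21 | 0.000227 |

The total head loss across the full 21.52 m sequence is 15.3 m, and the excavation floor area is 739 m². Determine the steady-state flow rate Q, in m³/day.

Flow is perpendicular to layering, so the layers act in series and the equivalent K is the thickness-weighted harmonic mean.
Total thickness L = 4.10 + 8.21 + 9.21 = 21.52 m.
Σ(b_i/K_i) = 4.10/0.909 + 8.21/1510 + 9.21/0.000227 = 40577 d.
K_eq = L / Σ(b_i/K_i) = 21.52 / 40577 = 0.0005303 m/day.
Q = K_eq · A · (Δh/L) = 0.0005303 × 739 × (15.3/21.52) = 0.2786 m³/day.

0.279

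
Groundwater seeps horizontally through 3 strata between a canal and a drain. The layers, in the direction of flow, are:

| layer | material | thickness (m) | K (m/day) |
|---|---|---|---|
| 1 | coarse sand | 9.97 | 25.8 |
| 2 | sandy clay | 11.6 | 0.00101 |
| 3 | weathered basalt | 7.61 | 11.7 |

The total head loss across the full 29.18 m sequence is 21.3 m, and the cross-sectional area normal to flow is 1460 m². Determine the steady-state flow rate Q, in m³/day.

2.71

Flow is perpendicular to layering, so the layers act in series and the equivalent K is the thickness-weighted harmonic mean.
Total thickness L = 9.97 + 11.6 + 7.61 = 29.18 m.
Σ(b_i/K_i) = 9.97/25.8 + 11.6/0.00101 + 7.61/11.7 = 11486 d.
K_eq = L / Σ(b_i/K_i) = 29.18 / 11486 = 0.002540 m/day.
Q = K_eq · A · (Δh/L) = 0.002540 × 1460 × (21.3/29.18) = 2.707 m³/day.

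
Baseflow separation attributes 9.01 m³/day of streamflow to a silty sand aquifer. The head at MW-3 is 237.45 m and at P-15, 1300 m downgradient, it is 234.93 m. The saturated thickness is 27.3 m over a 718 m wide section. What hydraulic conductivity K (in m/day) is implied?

0.237

Cross-sectional area A = 718 × 27.3 = 19601 m².
Hydraulic gradient i = (237.45 − 234.93) / 1300 = 2.52 / 1300 = 0.001938.
From Q = K·A·i, K = Q / (A·i) = 9.01 / (19601 × 0.001938) = 0.2371 m/day.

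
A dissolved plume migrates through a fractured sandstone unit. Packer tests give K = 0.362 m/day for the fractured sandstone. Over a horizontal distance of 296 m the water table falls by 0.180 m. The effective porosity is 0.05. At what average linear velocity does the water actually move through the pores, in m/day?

Hydraulic gradient i = Δh / L = 0.180 / 296 = 0.0006081.
Darcy flux q = K · i = 0.3620 × 0.0006081 = 0.0002201 m/day.
Seepage velocity v = q / n_e = 0.0002201 / 0.05 = 0.004403 m/day.

0.00440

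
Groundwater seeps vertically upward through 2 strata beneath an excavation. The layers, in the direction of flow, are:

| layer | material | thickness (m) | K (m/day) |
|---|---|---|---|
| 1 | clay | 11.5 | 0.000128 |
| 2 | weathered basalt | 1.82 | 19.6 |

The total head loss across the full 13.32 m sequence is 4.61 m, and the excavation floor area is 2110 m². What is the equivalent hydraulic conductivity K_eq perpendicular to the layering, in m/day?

Flow is perpendicular to layering, so the layers act in series and the equivalent K is the thickness-weighted harmonic mean.
Total thickness L = 11.5 + 1.82 = 13.32 m.
Σ(b_i/K_i) = 11.5/0.000128 + 1.82/19.6 = 89844 d.
K_eq = L / Σ(b_i/K_i) = 13.32 / 89844 = 0.0001483 m/day.

0.000148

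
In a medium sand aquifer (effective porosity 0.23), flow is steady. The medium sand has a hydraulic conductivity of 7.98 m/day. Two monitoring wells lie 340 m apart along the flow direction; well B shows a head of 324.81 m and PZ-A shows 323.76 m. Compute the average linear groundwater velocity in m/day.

0.107

Hydraulic gradient i = (324.81 − 323.76) / 340 = 1.05 / 340 = 0.003088.
Darcy flux q = K · i = 7.980 × 0.003088 = 0.02464 m/day.
Seepage velocity v = q / n_e = 0.02464 / 0.23 = 0.1071 m/day.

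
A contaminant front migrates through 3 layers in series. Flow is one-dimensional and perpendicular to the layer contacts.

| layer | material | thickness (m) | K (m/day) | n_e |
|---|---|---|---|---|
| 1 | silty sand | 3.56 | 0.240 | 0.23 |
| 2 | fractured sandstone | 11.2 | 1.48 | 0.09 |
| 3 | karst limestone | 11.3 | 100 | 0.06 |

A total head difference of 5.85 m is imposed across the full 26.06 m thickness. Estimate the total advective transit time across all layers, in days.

With flow normal to the layers, continuity requires the same specific discharge q through every layer.
Σ(b_i/K_i) = 3.56/0.240 + 11.2/1.48 + 11.3/100 = 22.51 d.
q = Δh / Σ(b_i/K_i) = 5.85 / 22.51 = 0.2598 m/day.
In each layer the seepage velocity is v_i = q/n_i, so the layer transit time is t_i = b_i·n_i / q:
  layer 1 (silty sand): t_1 = 3.56 × 0.23 / 0.2598 = 3.151 d
  layer 2 (fractured sandstone): t_2 = 11.2 × 0.09 / 0.2598 = 3.879 d
  layer 3 (karst limestone): t_3 = 11.3 × 0.06 / 0.2598 = 2.609 d
Total t = Σ t_i = 9.640 days.

9.64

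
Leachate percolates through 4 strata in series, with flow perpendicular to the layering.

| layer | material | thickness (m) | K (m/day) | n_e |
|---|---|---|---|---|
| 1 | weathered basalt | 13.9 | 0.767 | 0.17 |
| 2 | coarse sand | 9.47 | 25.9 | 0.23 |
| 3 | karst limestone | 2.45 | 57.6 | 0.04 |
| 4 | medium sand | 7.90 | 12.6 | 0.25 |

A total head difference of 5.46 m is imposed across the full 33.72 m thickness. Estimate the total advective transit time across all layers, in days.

With flow normal to the layers, continuity requires the same specific discharge q through every layer.
Σ(b_i/K_i) = 13.9/0.767 + 9.47/25.9 + 2.45/57.6 + 7.90/12.6 = 19.16 d.
q = Δh / Σ(b_i/K_i) = 5.46 / 19.16 = 0.2850 m/day.
In each layer the seepage velocity is v_i = q/n_i, so the layer transit time is t_i = b_i·n_i / q:
  layer 1 (weathered basalt): t_1 = 13.9 × 0.17 / 0.2850 = 8.291 d
  layer 2 (coarse sand): t_2 = 9.47 × 0.23 / 0.2850 = 7.642 d
  layer 3 (karst limestone): t_3 = 2.45 × 0.04 / 0.2850 = 0.3439 d
  layer 4 (medium sand): t_4 = 7.90 × 0.25 / 0.2850 = 6.930 d
Total t = Σ t_i = 23.21 days.

23.2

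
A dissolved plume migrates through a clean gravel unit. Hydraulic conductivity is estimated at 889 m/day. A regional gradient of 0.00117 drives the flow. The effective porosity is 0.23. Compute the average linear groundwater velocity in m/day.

Hydraulic gradient i = 0.00117.
Darcy flux q = K · i = 889.0 × 0.001170 = 1.040 m/day.
Seepage velocity v = q / n_e = 1.040 / 0.23 = 4.522 m/day.

4.52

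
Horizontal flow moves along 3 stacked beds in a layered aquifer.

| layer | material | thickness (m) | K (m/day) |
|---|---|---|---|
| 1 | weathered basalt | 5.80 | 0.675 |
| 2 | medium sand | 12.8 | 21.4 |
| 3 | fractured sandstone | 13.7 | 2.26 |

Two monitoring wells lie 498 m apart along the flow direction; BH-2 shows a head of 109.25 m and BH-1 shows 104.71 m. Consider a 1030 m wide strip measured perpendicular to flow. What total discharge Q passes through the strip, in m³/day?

2900

Flow is parallel to layering, so each bed carries its own Darcy discharge and the transmissivities add.
Σ(K_i·b_i) = 0.675×5.80 + 21.4×12.8 + 2.26×13.7 = 308.8 m²/day.
Hydraulic gradient i = (109.25 − 104.71) / 498 = 4.54 / 498 = 0.009116.
Q = Σ(K_i·b_i) · W · i = 308.8 × 1030 × 0.009116 = 2900 m³/day.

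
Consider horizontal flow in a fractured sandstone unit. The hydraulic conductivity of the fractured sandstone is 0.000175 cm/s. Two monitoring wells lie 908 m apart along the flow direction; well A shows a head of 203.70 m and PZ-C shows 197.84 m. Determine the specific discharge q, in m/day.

Convert K: 0.000175 cm/s × 864 = 0.1512 m/day.
Hydraulic gradient i = (203.70 − 197.84) / 908 = 5.86 / 908 = 0.006454.
Specific discharge q = K · i = 0.1512 × 0.006454 = 0.0009758 m/day.

0.000976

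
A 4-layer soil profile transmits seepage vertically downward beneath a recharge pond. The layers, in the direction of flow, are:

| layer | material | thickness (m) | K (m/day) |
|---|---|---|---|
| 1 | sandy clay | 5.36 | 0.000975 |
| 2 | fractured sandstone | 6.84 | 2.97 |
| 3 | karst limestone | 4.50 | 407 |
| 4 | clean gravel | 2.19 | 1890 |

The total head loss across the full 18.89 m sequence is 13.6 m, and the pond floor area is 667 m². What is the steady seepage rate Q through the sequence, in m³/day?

1.65

Flow is perpendicular to layering, so the layers act in series and the equivalent K is the thickness-weighted harmonic mean.
Total thickness L = 5.36 + 6.84 + 4.50 + 2.19 = 18.89 m.
Σ(b_i/K_i) = 5.36/0.000975 + 6.84/2.97 + 4.50/407 + 2.19/1890 = 5500 d.
K_eq = L / Σ(b_i/K_i) = 18.89 / 5500 = 0.003435 m/day.
Q = K_eq · A · (Δh/L) = 0.003435 × 667 × (13.6/18.89) = 1.649 m³/day.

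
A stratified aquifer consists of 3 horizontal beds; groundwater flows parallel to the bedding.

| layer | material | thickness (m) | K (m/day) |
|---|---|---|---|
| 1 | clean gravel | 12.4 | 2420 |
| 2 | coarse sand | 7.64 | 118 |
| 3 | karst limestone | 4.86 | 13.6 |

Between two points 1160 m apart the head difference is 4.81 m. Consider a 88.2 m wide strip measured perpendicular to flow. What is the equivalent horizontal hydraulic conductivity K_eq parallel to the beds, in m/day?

1240

Flow is parallel to layering, so each bed carries its own Darcy discharge and the transmissivities add.
Σ(K_i·b_i) = 2420×12.4 + 118×7.64 + 13.6×4.86 = 30976 m²/day.
Total thickness b = 24.90 m, so K_eq = Σ(K_i·b_i)/b = 1244 m/day.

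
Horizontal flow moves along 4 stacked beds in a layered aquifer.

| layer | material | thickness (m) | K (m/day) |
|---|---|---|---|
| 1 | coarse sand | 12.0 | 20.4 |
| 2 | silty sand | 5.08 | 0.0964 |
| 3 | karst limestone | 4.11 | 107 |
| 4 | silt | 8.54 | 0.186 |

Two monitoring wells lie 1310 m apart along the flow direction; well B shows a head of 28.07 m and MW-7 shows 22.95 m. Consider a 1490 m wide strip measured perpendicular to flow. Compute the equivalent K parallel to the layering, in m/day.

23.1

Flow is parallel to layering, so each bed carries its own Darcy discharge and the transmissivities add.
Σ(K_i·b_i) = 20.4×12.0 + 0.0964×5.08 + 107×4.11 + 0.186×8.54 = 686.6 m²/day.
Total thickness b = 29.73 m, so K_eq = Σ(K_i·b_i)/b = 23.10 m/day.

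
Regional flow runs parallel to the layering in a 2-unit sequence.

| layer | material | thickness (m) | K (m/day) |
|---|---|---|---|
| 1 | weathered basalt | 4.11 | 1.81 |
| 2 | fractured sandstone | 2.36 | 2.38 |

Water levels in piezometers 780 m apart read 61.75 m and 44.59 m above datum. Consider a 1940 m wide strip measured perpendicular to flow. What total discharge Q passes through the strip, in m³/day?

557

Flow is parallel to layering, so each bed carries its own Darcy discharge and the transmissivities add.
Σ(K_i·b_i) = 1.81×4.11 + 2.38×2.36 = 13.06 m²/day.
Hydraulic gradient i = (61.75 − 44.59) / 780 = 17.16 / 780 = 0.02200.
Q = Σ(K_i·b_i) · W · i = 13.06 × 1940 × 0.02200 = 557.2 m³/day.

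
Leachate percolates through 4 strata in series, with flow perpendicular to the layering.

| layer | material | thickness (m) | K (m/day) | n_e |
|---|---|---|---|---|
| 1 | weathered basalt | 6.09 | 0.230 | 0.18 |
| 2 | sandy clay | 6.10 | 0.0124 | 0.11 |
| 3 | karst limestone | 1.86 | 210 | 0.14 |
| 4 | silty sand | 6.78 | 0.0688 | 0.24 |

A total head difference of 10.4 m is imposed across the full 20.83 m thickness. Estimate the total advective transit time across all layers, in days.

217

With flow normal to the layers, continuity requires the same specific discharge q through every layer.
Σ(b_i/K_i) = 6.09/0.230 + 6.10/0.0124 + 1.86/210 + 6.78/0.0688 = 617.0 d.
q = Δh / Σ(b_i/K_i) = 10.4 / 617.0 = 0.01686 m/day.
In each layer the seepage velocity is v_i = q/n_i, so the layer transit time is t_i = b_i·n_i / q:
  layer 1 (weathered basalt): t_1 = 6.09 × 0.18 / 0.01686 = 65.03 d
  layer 2 (sandy clay): t_2 = 6.10 × 0.11 / 0.01686 = 39.81 d
  layer 3 (karst limestone): t_3 = 1.86 × 0.14 / 0.01686 = 15.45 d
  layer 4 (silty sand): t_4 = 6.78 × 0.24 / 0.01686 = 96.53 d
Total t = Σ t_i = 216.8 days.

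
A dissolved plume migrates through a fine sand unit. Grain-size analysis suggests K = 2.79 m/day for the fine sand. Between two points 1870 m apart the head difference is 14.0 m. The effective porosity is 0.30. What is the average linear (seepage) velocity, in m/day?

0.0696

Hydraulic gradient i = Δh / L = 14.0 / 1870 = 0.007487.
Darcy flux q = K · i = 2.790 × 0.007487 = 0.02089 m/day.
Seepage velocity v = q / n_e = 0.02089 / 0.30 = 0.06963 m/day.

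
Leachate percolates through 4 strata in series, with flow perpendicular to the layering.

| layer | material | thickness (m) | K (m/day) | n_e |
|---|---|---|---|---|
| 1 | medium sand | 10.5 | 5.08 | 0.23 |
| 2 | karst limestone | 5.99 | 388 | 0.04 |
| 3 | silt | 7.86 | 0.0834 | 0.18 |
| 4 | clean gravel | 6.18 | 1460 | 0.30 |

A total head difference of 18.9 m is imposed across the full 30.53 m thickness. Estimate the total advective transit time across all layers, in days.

With flow normal to the layers, continuity requires the same specific discharge q through every layer.
Σ(b_i/K_i) = 10.5/5.08 + 5.99/388 + 7.86/0.0834 + 6.18/1460 = 96.33 d.
q = Δh / Σ(b_i/K_i) = 18.9 / 96.33 = 0.1962 m/day.
In each layer the seepage velocity is v_i = q/n_i, so the layer transit time is t_i = b_i·n_i / q:
  layer 1 (medium sand): t_1 = 10.5 × 0.23 / 0.1962 = 12.31 d
  layer 2 (karst limestone): t_2 = 5.99 × 0.04 / 0.1962 = 1.221 d
  layer 3 (silt): t_3 = 7.86 × 0.18 / 0.1962 = 7.211 d
  layer 4 (clean gravel): t_4 = 6.18 × 0.30 / 0.1962 = 9.450 d
Total t = Σ t_i = 30.19 days.

30.2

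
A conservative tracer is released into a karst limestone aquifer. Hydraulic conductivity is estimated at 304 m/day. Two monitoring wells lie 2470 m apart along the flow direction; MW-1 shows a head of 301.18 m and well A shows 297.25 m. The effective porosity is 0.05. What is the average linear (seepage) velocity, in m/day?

Hydraulic gradient i = (301.18 − 297.25) / 2470 = 3.93 / 2470 = 0.001591.
Darcy flux q = K · i = 304.0 × 0.001591 = 0.4837 m/day.
Seepage velocity v = q / n_e = 0.4837 / 0.05 = 9.674 m/day.

9.67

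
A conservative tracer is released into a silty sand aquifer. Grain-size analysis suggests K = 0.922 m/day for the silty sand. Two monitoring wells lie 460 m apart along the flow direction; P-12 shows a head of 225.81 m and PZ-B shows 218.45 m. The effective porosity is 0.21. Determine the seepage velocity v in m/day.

0.0702

Hydraulic gradient i = (225.81 − 218.45) / 460 = 7.36 / 460 = 0.01600.
Darcy flux q = K · i = 0.9220 × 0.01600 = 0.01475 m/day.
Seepage velocity v = q / n_e = 0.01475 / 0.21 = 0.07025 m/day.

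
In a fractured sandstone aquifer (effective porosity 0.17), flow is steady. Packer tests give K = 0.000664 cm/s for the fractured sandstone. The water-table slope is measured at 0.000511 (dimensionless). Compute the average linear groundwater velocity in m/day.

0.00172

Convert K: 0.000664 cm/s × 864 = 0.5737 m/day.
Hydraulic gradient i = 0.000511.
Darcy flux q = K · i = 0.5737 × 0.0005110 = 0.0002932 m/day.
Seepage velocity v = q / n_e = 0.0002932 / 0.17 = 0.001724 m/day.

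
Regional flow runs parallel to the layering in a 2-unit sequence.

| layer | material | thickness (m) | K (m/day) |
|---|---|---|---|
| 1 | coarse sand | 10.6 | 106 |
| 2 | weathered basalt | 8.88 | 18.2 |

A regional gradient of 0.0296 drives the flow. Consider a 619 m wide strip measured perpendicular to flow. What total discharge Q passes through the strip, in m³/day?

23500

Flow is parallel to layering, so each bed carries its own Darcy discharge and the transmissivities add.
Σ(K_i·b_i) = 106×10.6 + 18.2×8.88 = 1285 m²/day.
Hydraulic gradient i = 0.0296.
Q = Σ(K_i·b_i) · W · i = 1285 × 619 × 0.02960 = 23548 m³/day.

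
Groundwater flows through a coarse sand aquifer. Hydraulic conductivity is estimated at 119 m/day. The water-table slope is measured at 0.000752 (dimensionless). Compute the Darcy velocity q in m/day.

0.0895

Hydraulic gradient i = 0.000752.
Specific discharge q = K · i = 119.0 × 0.0007520 = 0.08949 m/day.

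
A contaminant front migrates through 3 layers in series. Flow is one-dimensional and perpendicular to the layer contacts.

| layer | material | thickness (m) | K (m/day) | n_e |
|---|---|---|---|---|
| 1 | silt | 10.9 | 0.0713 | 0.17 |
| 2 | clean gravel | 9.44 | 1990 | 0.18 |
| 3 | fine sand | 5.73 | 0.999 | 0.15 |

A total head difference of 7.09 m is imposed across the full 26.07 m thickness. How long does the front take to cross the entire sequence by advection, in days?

With flow normal to the layers, continuity requires the same specific discharge q through every layer.
Σ(b_i/K_i) = 10.9/0.0713 + 9.44/1990 + 5.73/0.999 = 158.6 d.
q = Δh / Σ(b_i/K_i) = 7.09 / 158.6 = 0.04470 m/day.
In each layer the seepage velocity is v_i = q/n_i, so the layer transit time is t_i = b_i·n_i / q:
  layer 1 (silt): t_1 = 10.9 × 0.17 / 0.04470 = 41.45 d
  layer 2 (clean gravel): t_2 = 9.44 × 0.18 / 0.04470 = 38.01 d
  layer 3 (fine sand): t_3 = 5.73 × 0.15 / 0.04470 = 19.23 d
Total t = Σ t_i = 98.70 days.

98.7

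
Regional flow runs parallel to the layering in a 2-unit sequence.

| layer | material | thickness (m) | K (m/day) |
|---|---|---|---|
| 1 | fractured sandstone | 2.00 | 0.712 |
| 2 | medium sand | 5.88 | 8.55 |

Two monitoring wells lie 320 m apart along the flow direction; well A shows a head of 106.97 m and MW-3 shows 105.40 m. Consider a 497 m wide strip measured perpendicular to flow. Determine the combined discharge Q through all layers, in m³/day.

Flow is parallel to layering, so each bed carries its own Darcy discharge and the transmissivities add.
Σ(K_i·b_i) = 0.712×2.00 + 8.55×5.88 = 51.70 m²/day.
Hydraulic gradient i = (106.97 − 105.40) / 320 = 1.57 / 320 = 0.004906.
Q = Σ(K_i·b_i) · W · i = 51.70 × 497 × 0.004906 = 126.1 m³/day.

126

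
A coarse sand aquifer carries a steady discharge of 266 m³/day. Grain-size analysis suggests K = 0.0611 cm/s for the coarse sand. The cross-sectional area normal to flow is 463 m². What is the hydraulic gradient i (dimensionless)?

Convert K: 0.0611 cm/s × 864 = 52.79 m/day.
From Q = K·A·i, i = Q / (K·A) = 266 / (52.79 × 463.0) = 0.01088.

0.0109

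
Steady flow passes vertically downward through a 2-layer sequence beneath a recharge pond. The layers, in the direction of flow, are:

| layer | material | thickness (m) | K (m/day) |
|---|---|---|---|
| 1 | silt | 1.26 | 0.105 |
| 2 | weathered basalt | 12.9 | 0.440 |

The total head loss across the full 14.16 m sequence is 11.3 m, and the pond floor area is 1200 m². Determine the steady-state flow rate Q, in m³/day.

Flow is perpendicular to layering, so the layers act in series and the equivalent K is the thickness-weighted harmonic mean.
Total thickness L = 1.26 + 12.9 = 14.16 m.
Σ(b_i/K_i) = 1.26/0.105 + 12.9/0.440 = 41.32 d.
K_eq = L / Σ(b_i/K_i) = 14.16 / 41.32 = 0.3427 m/day.
Q = K_eq · A · (Δh/L) = 0.3427 × 1200 × (11.3/14.16) = 328.2 m³/day.

328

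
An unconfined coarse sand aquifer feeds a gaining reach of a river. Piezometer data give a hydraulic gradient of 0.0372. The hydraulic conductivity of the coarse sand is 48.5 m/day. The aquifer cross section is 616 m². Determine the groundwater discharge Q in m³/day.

1110

Hydraulic gradient i = 0.0372.
Darcy's law: Q = K · A · i = 48.50 × 616.0 × 0.03720 = 1111 m³/day.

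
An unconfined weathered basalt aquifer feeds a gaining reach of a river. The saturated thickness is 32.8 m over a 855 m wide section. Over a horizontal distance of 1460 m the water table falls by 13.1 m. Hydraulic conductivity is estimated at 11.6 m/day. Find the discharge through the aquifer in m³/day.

Cross-sectional area A = 855 × 32.8 = 28044 m².
Hydraulic gradient i = Δh / L = 13.1 / 1460 = 0.008973.
Darcy's law: Q = K · A · i = 11.60 × 28044 × 0.008973 = 2919 m³/day.

2920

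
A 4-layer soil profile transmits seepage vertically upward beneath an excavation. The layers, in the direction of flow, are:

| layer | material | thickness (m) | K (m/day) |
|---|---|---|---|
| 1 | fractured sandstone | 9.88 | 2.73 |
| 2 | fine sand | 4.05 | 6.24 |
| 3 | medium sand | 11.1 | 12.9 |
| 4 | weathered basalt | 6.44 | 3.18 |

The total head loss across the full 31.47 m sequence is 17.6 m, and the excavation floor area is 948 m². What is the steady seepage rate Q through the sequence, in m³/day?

2330

Flow is perpendicular to layering, so the layers act in series and the equivalent K is the thickness-weighted harmonic mean.
Total thickness L = 9.88 + 4.05 + 11.1 + 6.44 = 31.47 m.
Σ(b_i/K_i) = 9.88/2.73 + 4.05/6.24 + 11.1/12.9 + 6.44/3.18 = 7.154 d.
K_eq = L / Σ(b_i/K_i) = 31.47 / 7.154 = 4.399 m/day.
Q = K_eq · A · (Δh/L) = 4.399 × 948 × (17.6/31.47) = 2332 m³/day.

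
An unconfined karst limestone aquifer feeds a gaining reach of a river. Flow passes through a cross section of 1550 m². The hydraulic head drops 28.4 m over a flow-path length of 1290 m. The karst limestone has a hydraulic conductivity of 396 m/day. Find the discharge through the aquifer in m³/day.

Hydraulic gradient i = Δh / L = 28.4 / 1290 = 0.02202.
Darcy's law: Q = K · A · i = 396.0 × 1550 × 0.02202 = 13513 m³/day.

13500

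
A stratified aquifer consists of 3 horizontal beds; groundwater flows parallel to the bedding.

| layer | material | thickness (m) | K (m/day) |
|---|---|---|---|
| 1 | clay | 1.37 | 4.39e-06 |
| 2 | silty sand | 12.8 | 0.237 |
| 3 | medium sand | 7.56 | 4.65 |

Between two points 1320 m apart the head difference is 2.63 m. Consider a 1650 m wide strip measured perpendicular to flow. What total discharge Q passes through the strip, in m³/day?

126

Flow is parallel to layering, so each bed carries its own Darcy discharge and the transmissivities add.
Σ(K_i·b_i) = 4.39e-06×1.37 + 0.237×12.8 + 4.65×7.56 = 38.19 m²/day.
Hydraulic gradient i = Δh / L = 2.63 / 1320 = 0.001992.
Q = Σ(K_i·b_i) · W · i = 38.19 × 1650 × 0.001992 = 125.5 m³/day.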